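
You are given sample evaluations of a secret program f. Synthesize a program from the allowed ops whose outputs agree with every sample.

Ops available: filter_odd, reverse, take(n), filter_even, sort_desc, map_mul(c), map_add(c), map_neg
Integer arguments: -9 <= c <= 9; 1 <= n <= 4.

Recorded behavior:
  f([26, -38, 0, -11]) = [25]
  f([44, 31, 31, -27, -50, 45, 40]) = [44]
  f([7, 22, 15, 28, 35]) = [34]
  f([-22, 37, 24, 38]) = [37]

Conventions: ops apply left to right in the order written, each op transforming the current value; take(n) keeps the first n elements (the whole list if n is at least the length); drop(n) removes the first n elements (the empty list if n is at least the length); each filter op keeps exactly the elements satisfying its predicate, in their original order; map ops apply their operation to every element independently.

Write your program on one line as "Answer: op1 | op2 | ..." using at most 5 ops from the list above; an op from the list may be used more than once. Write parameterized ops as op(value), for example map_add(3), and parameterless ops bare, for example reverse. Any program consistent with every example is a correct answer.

sort_desc | map_add(6) | map_add(-9) | map_add(2) | take(1)

Check, running the answer program on each example:
  [26, -38, 0, -11] -> [26, 0, -11, -38] -> [32, 6, -5, -32] -> [23, -3, -14, -41] -> [25, -1, -12, -39] -> [25]
  [44, 31, 31, -27, -50, 45, 40] -> [45, 44, 40, 31, 31, -27, -50] -> [51, 50, 46, 37, 37, -21, -44] -> [42, 41, 37, 28, 28, -30, -53] -> [44, 43, 39, 30, 30, -28, -51] -> [44]
  [7, 22, 15, 28, 35] -> [35, 28, 22, 15, 7] -> [41, 34, 28, 21, 13] -> [32, 25, 19, 12, 4] -> [34, 27, 21, 14, 6] -> [34]
  [-22, 37, 24, 38] -> [38, 37, 24, -22] -> [44, 43, 30, -16] -> [35, 34, 21, -25] -> [37, 36, 23, -23] -> [37]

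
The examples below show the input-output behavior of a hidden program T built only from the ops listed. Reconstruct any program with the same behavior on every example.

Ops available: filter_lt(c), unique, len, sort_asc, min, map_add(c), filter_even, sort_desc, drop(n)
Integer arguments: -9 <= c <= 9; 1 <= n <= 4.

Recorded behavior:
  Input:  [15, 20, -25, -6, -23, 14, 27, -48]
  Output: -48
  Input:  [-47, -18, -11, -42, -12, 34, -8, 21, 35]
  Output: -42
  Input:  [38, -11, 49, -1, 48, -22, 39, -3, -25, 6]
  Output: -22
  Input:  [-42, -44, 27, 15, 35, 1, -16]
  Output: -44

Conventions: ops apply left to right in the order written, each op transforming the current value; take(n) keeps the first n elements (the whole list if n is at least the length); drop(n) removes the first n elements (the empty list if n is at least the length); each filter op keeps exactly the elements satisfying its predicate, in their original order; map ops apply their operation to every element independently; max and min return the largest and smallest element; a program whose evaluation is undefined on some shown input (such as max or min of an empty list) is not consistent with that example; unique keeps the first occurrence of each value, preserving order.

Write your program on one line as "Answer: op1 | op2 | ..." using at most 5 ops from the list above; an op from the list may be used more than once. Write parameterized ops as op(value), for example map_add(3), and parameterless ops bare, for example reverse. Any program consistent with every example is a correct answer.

filter_lt(-6) | sort_desc | filter_even | sort_asc | min

Check, running the answer program on each example:
  [15, 20, -25, -6, -23, 14, 27, -48] -> [-25, -23, -48] -> [-23, -25, -48] -> [-48] -> [-48] -> -48
  [-47, -18, -11, -42, -12, 34, -8, 21, 35] -> [-47, -18, -11, -42, -12, -8] -> [-8, -11, -12, -18, -42, -47] -> [-8, -12, -18, -42] -> [-42, -18, -12, -8] -> -42
  [38, -11, 49, -1, 48, -22, 39, -3, -25, 6] -> [-11, -22, -25] -> [-11, -22, -25] -> [-22] -> [-22] -> -22
  [-42, -44, 27, 15, 35, 1, -16] -> [-42, -44, -16] -> [-16, -42, -44] -> [-16, -42, -44] -> [-44, -42, -16] -> -44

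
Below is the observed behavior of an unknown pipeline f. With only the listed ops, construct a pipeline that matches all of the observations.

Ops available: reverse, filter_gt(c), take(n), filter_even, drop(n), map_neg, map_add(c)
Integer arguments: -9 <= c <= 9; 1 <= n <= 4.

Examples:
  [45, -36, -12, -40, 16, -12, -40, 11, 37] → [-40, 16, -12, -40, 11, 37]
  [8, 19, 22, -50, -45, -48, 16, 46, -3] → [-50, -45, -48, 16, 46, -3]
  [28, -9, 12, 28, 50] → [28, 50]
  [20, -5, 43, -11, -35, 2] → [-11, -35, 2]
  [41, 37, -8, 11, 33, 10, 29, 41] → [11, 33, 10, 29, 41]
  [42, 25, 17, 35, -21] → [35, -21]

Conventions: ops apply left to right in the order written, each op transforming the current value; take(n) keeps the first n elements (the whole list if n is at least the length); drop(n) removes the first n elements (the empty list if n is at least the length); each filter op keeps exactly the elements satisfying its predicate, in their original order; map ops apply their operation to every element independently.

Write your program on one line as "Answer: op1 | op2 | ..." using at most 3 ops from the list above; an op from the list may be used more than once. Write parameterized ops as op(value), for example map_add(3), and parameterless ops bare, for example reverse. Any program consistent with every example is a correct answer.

map_neg | drop(3) | map_neg

Check, running the answer program on each example:
  [45, -36, -12, -40, 16, -12, -40, 11, 37] -> [-45, 36, 12, 40, -16, 12, 40, -11, -37] -> [40, -16, 12, 40, -11, -37] -> [-40, 16, -12, -40, 11, 37]
  [8, 19, 22, -50, -45, -48, 16, 46, -3] -> [-8, -19, -22, 50, 45, 48, -16, -46, 3] -> [50, 45, 48, -16, -46, 3] -> [-50, -45, -48, 16, 46, -3]
  [28, -9, 12, 28, 50] -> [-28, 9, -12, -28, -50] -> [-28, -50] -> [28, 50]
  [20, -5, 43, -11, -35, 2] -> [-20, 5, -43, 11, 35, -2] -> [11, 35, -2] -> [-11, -35, 2]
  [41, 37, -8, 11, 33, 10, 29, 41] -> [-41, -37, 8, -11, -33, -10, -29, -41] -> [-11, -33, -10, -29, -41] -> [11, 33, 10, 29, 41]
  [42, 25, 17, 35, -21] -> [-42, -25, -17, -35, 21] -> [-35, 21] -> [35, -21]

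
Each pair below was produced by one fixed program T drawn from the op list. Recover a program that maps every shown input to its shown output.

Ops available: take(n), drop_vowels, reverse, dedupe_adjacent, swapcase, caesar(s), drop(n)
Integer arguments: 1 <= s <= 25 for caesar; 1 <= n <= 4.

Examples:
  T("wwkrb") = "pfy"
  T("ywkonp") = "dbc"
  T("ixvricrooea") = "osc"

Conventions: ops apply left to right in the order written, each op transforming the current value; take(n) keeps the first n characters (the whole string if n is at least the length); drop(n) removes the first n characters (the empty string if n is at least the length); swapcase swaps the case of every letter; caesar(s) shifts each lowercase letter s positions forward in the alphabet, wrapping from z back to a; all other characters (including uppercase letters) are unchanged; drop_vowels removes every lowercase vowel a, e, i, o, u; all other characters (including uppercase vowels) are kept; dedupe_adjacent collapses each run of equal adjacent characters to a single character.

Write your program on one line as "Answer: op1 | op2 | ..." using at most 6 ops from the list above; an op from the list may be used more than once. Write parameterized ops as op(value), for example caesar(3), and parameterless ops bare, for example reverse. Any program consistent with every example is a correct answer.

caesar(11) | dedupe_adjacent | caesar(3) | reverse | take(3)

Check, running the answer program on each example:
  "wwkrb" -> "hhvcm" -> "hvcm" -> "kyfp" -> "pfyk" -> "pfy"
  "ywkonp" -> "jhvzya" -> "jhvzya" -> "mkycbd" -> "dbcykm" -> "dbc"
  "ixvricrooea" -> "tigctnczzpl" -> "tigctnczpl" -> "wljfwqfcso" -> "oscfqwfjlw" -> "osc"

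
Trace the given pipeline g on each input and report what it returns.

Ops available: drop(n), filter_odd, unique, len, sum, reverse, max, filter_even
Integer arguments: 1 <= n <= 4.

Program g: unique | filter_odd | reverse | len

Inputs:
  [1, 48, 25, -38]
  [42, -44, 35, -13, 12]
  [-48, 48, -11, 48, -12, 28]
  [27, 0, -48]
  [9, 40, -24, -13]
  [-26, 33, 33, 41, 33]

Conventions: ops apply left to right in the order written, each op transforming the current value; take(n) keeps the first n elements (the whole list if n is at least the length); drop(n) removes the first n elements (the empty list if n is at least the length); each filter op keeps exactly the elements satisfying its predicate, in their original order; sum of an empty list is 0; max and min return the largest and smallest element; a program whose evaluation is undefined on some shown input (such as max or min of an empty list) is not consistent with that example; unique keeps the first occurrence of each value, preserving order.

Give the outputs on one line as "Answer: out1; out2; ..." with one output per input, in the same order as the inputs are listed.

2; 2; 1; 1; 2; 2

Execution, op by op:
  [1, 48, 25, -38] -> [1, 48, 25, -38] -> [1, 25] -> [25, 1] -> 2
  [42, -44, 35, -13, 12] -> [42, -44, 35, -13, 12] -> [35, -13] -> [-13, 35] -> 2
  [-48, 48, -11, 48, -12, 28] -> [-48, 48, -11, -12, 28] -> [-11] -> [-11] -> 1
  [27, 0, -48] -> [27, 0, -48] -> [27] -> [27] -> 1
  [9, 40, -24, -13] -> [9, 40, -24, -13] -> [9, -13] -> [-13, 9] -> 2
  [-26, 33, 33, 41, 33] -> [-26, 33, 41] -> [33, 41] -> [41, 33] -> 2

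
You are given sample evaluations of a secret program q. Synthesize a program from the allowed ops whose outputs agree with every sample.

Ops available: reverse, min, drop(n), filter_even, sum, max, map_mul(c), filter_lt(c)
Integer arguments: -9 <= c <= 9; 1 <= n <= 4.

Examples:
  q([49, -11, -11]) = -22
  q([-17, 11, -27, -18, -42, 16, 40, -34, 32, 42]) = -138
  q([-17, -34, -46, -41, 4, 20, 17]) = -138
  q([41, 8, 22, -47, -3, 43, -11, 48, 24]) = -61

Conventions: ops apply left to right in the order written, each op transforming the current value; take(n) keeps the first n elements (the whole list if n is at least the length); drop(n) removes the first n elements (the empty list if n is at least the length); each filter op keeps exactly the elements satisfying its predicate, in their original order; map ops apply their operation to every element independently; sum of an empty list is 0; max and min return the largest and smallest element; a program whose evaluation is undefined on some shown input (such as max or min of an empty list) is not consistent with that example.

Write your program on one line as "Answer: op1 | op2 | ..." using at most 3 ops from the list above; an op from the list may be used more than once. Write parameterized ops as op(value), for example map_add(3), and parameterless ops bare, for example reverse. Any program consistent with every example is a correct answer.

reverse | filter_lt(-1) | sum

Check, running the answer program on each example:
  [49, -11, -11] -> [-11, -11, 49] -> [-11, -11] -> -22
  [-17, 11, -27, -18, -42, 16, 40, -34, 32, 42] -> [42, 32, -34, 40, 16, -42, -18, -27, 11, -17] -> [-34, -42, -18, -27, -17] -> -138
  [-17, -34, -46, -41, 4, 20, 17] -> [17, 20, 4, -41, -46, -34, -17] -> [-41, -46, -34, -17] -> -138
  [41, 8, 22, -47, -3, 43, -11, 48, 24] -> [24, 48, -11, 43, -3, -47, 22, 8, 41] -> [-11, -3, -47] -> -61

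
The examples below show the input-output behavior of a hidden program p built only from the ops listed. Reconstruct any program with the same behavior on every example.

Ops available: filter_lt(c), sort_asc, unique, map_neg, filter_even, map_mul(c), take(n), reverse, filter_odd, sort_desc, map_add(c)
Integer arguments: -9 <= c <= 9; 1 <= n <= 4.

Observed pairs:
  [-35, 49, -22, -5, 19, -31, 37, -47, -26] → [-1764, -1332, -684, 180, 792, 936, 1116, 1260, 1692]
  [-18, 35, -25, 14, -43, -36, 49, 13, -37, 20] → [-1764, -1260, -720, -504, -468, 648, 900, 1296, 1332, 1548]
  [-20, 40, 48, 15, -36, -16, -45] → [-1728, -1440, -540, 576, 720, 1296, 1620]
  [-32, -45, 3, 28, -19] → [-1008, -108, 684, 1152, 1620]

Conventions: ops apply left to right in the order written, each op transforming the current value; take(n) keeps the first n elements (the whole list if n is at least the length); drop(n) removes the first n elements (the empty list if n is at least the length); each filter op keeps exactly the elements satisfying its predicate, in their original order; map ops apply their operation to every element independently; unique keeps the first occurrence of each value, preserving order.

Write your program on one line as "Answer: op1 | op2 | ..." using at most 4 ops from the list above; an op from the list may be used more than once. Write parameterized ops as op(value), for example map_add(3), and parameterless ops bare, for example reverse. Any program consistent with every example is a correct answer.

map_mul(-6) | map_mul(6) | sort_asc

Check, running the answer program on each example:
  [-35, 49, -22, -5, 19, -31, 37, -47, -26] -> [210, -294, 132, 30, -114, 186, -222, 282, 156] -> [1260, -1764, 792, 180, -684, 1116, -1332, 1692, 936] -> [-1764, -1332, -684, 180, 792, 936, 1116, 1260, 1692]
  [-18, 35, -25, 14, -43, -36, 49, 13, -37, 20] -> [108, -210, 150, -84, 258, 216, -294, -78, 222, -120] -> [648, -1260, 900, -504, 1548, 1296, -1764, -468, 1332, -720] -> [-1764, -1260, -720, -504, -468, 648, 900, 1296, 1332, 1548]
  [-20, 40, 48, 15, -36, -16, -45] -> [120, -240, -288, -90, 216, 96, 270] -> [720, -1440, -1728, -540, 1296, 576, 1620] -> [-1728, -1440, -540, 576, 720, 1296, 1620]
  [-32, -45, 3, 28, -19] -> [192, 270, -18, -168, 114] -> [1152, 1620, -108, -1008, 684] -> [-1008, -108, 684, 1152, 1620]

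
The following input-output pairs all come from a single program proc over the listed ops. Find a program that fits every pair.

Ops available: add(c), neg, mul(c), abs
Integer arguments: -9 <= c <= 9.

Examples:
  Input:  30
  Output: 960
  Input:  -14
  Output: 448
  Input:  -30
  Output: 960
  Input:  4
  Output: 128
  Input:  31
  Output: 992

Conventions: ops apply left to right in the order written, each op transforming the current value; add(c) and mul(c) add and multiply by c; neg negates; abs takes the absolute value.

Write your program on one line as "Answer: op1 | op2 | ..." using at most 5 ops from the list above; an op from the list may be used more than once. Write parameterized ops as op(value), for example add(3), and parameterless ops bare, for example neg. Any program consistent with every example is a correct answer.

neg | mul(4) | neg | abs | mul(8)

Check, running the answer program on each example:
  30 -> -30 -> -120 -> 120 -> 120 -> 960
  -14 -> 14 -> 56 -> -56 -> 56 -> 448
  -30 -> 30 -> 120 -> -120 -> 120 -> 960
  4 -> -4 -> -16 -> 16 -> 16 -> 128
  31 -> -31 -> -124 -> 124 -> 124 -> 992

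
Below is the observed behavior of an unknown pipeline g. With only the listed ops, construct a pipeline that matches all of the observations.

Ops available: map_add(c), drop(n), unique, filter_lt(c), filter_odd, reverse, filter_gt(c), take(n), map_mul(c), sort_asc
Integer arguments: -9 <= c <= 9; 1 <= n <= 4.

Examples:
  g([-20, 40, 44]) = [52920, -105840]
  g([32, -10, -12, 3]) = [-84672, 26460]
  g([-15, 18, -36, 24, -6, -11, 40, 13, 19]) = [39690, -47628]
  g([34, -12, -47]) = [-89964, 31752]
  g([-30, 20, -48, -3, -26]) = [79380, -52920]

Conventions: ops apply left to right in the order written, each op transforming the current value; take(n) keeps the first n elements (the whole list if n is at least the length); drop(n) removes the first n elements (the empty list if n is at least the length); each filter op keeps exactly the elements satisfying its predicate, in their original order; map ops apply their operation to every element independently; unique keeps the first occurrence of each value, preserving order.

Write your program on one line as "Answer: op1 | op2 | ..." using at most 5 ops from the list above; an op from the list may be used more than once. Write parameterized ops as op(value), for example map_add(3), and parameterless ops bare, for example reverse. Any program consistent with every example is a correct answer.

map_mul(-7) | take(2) | map_mul(-9) | map_mul(-6) | map_mul(7)

Check, running the answer program on each example:
  [-20, 40, 44] -> [140, -280, -308] -> [140, -280] -> [-1260, 2520] -> [7560, -15120] -> [52920, -105840]
  [32, -10, -12, 3] -> [-224, 70, 84, -21] -> [-224, 70] -> [2016, -630] -> [-12096, 3780] -> [-84672, 26460]
  [-15, 18, -36, 24, -6, -11, 40, 13, 19] -> [105, -126, 252, -168, 42, 77, -280, -91, -133] -> [105, -126] -> [-945, 1134] -> [5670, -6804] -> [39690, -47628]
  [34, -12, -47] -> [-238, 84, 329] -> [-238, 84] -> [2142, -756] -> [-12852, 4536] -> [-89964, 31752]
  [-30, 20, -48, -3, -26] -> [210, -140, 336, 21, 182] -> [210, -140] -> [-1890, 1260] -> [11340, -7560] -> [79380, -52920]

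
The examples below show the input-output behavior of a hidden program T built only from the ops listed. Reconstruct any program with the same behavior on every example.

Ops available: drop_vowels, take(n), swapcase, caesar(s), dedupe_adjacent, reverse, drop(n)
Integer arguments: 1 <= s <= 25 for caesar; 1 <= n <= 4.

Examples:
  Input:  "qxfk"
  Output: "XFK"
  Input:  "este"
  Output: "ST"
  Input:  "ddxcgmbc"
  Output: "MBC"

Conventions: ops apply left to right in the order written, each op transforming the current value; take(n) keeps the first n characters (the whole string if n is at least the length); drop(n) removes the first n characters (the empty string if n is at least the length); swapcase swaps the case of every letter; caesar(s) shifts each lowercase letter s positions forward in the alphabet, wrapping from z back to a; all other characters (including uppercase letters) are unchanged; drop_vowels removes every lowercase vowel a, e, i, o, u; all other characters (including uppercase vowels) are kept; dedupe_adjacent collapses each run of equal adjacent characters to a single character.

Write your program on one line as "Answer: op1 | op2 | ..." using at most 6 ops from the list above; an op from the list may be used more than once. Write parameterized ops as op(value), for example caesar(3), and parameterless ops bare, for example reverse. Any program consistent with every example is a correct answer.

drop_vowels | reverse | dedupe_adjacent | take(3) | reverse | swapcase

Check, running the answer program on each example:
  "qxfk" -> "qxfk" -> "kfxq" -> "kfxq" -> "kfx" -> "xfk" -> "XFK"
  "este" -> "st" -> "ts" -> "ts" -> "ts" -> "st" -> "ST"
  "ddxcgmbc" -> "ddxcgmbc" -> "cbmgcxdd" -> "cbmgcxd" -> "cbm" -> "mbc" -> "MBC"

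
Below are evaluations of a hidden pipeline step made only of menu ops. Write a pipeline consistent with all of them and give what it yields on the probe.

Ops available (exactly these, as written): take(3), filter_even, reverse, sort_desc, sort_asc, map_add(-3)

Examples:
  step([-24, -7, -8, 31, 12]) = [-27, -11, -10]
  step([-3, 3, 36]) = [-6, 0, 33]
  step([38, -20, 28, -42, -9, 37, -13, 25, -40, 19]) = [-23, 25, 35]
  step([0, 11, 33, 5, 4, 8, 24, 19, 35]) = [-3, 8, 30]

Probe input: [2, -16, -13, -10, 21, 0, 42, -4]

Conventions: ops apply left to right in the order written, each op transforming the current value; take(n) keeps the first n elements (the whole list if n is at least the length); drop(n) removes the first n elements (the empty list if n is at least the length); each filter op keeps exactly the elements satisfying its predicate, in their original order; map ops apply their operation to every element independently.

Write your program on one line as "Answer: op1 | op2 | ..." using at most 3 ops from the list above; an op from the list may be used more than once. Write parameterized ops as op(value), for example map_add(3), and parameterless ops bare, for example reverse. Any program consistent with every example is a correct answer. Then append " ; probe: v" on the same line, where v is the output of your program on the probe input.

take(3) | sort_asc | map_add(-3) ; probe: [-19, -16, -1]

Check, running the answer program on each example:
  [-24, -7, -8, 31, 12] -> [-24, -7, -8] -> [-24, -8, -7] -> [-27, -11, -10]
  [-3, 3, 36] -> [-3, 3, 36] -> [-3, 3, 36] -> [-6, 0, 33]
  [38, -20, 28, -42, -9, 37, -13, 25, -40, 19] -> [38, -20, 28] -> [-20, 28, 38] -> [-23, 25, 35]
  [0, 11, 33, 5, 4, 8, 24, 19, 35] -> [0, 11, 33] -> [0, 11, 33] -> [-3, 8, 30]
  probe: [2, -16, -13, -10, 21, 0, 42, -4] -> [2, -16, -13] -> [-16, -13, 2] -> [-19, -16, -1]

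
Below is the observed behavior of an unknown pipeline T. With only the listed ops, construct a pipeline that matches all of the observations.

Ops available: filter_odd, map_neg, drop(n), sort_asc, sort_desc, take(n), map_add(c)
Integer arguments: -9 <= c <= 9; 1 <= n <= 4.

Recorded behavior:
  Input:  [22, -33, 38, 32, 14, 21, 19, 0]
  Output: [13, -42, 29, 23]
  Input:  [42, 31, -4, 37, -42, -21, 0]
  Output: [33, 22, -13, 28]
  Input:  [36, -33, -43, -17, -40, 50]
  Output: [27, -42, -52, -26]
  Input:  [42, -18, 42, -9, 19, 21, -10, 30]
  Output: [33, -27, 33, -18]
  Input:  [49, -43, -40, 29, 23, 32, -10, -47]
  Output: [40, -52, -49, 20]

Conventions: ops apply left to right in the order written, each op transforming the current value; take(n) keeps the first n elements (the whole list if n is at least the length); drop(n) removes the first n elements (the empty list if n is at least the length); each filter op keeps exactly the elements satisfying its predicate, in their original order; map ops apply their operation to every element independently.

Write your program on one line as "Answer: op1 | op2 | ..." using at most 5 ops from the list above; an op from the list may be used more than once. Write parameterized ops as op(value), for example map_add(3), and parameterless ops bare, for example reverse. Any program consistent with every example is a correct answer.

map_neg | take(4) | map_add(9) | map_neg

Check, running the answer program on each example:
  [22, -33, 38, 32, 14, 21, 19, 0] -> [-22, 33, -38, -32, -14, -21, -19, 0] -> [-22, 33, -38, -32] -> [-13, 42, -29, -23] -> [13, -42, 29, 23]
  [42, 31, -4, 37, -42, -21, 0] -> [-42, -31, 4, -37, 42, 21, 0] -> [-42, -31, 4, -37] -> [-33, -22, 13, -28] -> [33, 22, -13, 28]
  [36, -33, -43, -17, -40, 50] -> [-36, 33, 43, 17, 40, -50] -> [-36, 33, 43, 17] -> [-27, 42, 52, 26] -> [27, -42, -52, -26]
  [42, -18, 42, -9, 19, 21, -10, 30] -> [-42, 18, -42, 9, -19, -21, 10, -30] -> [-42, 18, -42, 9] -> [-33, 27, -33, 18] -> [33, -27, 33, -18]
  [49, -43, -40, 29, 23, 32, -10, -47] -> [-49, 43, 40, -29, -23, -32, 10, 47] -> [-49, 43, 40, -29] -> [-40, 52, 49, -20] -> [40, -52, -49, 20]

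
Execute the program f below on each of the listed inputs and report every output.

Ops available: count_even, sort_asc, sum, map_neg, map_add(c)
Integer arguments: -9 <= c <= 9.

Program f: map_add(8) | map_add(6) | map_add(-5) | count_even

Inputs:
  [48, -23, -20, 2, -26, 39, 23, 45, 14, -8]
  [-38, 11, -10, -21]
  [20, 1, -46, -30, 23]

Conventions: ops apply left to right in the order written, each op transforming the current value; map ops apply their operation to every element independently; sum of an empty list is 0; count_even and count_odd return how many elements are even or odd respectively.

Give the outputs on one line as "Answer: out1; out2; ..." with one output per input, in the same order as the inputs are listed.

4; 2; 2

Execution, op by op:
  [48, -23, -20, 2, -26, 39, 23, 45, 14, -8] -> [56, -15, -12, 10, -18, 47, 31, 53, 22, 0] -> [62, -9, -6, 16, -12, 53, 37, 59, 28, 6] -> [57, -14, -11, 11, -17, 48, 32, 54, 23, 1] -> 4
  [-38, 11, -10, -21] -> [-30, 19, -2, -13] -> [-24, 25, 4, -7] -> [-29, 20, -1, -12] -> 2
  [20, 1, -46, -30, 23] -> [28, 9, -38, -22, 31] -> [34, 15, -32, -16, 37] -> [29, 10, -37, -21, 32] -> 2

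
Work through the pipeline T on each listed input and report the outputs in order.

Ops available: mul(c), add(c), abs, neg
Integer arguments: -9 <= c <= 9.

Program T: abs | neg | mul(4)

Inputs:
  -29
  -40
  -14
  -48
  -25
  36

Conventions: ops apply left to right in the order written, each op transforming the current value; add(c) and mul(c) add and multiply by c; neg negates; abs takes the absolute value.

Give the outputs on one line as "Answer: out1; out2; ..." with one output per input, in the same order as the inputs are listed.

-116; -160; -56; -192; -100; -144

Execution, op by op:
  -29 -> 29 -> -29 -> -116
  -40 -> 40 -> -40 -> -160
  -14 -> 14 -> -14 -> -56
  -48 -> 48 -> -48 -> -192
  -25 -> 25 -> -25 -> -100
  36 -> 36 -> -36 -> -144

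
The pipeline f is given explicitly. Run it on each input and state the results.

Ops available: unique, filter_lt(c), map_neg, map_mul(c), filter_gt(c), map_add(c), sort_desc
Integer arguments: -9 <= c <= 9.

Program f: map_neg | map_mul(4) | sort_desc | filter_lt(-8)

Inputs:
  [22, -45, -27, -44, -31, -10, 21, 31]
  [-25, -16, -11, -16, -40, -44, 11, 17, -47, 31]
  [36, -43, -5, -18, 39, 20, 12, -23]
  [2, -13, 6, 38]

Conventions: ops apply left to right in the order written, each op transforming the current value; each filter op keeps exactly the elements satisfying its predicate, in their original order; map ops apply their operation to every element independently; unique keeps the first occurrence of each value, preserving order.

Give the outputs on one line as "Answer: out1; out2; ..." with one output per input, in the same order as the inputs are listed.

[-84, -88, -124]; [-44, -68, -124]; [-48, -80, -144, -156]; [-24, -152]

Execution, op by op:
  [22, -45, -27, -44, -31, -10, 21, 31] -> [-22, 45, 27, 44, 31, 10, -21, -31] -> [-88, 180, 108, 176, 124, 40, -84, -124] -> [180, 176, 124, 108, 40, -84, -88, -124] -> [-84, -88, -124]
  [-25, -16, -11, -16, -40, -44, 11, 17, -47, 31] -> [25, 16, 11, 16, 40, 44, -11, -17, 47, -31] -> [100, 64, 44, 64, 160, 176, -44, -68, 188, -124] -> [188, 176, 160, 100, 64, 64, 44, -44, -68, -124] -> [-44, -68, -124]
  [36, -43, -5, -18, 39, 20, 12, -23] -> [-36, 43, 5, 18, -39, -20, -12, 23] -> [-144, 172, 20, 72, -156, -80, -48, 92] -> [172, 92, 72, 20, -48, -80, -144, -156] -> [-48, -80, -144, -156]
  [2, -13, 6, 38] -> [-2, 13, -6, -38] -> [-8, 52, -24, -152] -> [52, -8, -24, -152] -> [-24, -152]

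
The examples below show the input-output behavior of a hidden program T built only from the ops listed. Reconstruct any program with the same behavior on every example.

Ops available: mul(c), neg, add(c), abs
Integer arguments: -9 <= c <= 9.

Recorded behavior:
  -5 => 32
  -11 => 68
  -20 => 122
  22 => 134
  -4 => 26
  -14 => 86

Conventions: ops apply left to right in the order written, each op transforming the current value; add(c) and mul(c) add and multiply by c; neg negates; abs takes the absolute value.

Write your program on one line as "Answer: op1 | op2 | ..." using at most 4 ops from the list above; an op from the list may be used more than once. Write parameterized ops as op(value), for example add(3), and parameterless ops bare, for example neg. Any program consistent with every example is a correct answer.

mul(6) | abs | add(-5) | add(7)

Check, running the answer program on each example:
  -5 -> -30 -> 30 -> 25 -> 32
  -11 -> -66 -> 66 -> 61 -> 68
  -20 -> -120 -> 120 -> 115 -> 122
  22 -> 132 -> 132 -> 127 -> 134
  -4 -> -24 -> 24 -> 19 -> 26
  -14 -> -84 -> 84 -> 79 -> 86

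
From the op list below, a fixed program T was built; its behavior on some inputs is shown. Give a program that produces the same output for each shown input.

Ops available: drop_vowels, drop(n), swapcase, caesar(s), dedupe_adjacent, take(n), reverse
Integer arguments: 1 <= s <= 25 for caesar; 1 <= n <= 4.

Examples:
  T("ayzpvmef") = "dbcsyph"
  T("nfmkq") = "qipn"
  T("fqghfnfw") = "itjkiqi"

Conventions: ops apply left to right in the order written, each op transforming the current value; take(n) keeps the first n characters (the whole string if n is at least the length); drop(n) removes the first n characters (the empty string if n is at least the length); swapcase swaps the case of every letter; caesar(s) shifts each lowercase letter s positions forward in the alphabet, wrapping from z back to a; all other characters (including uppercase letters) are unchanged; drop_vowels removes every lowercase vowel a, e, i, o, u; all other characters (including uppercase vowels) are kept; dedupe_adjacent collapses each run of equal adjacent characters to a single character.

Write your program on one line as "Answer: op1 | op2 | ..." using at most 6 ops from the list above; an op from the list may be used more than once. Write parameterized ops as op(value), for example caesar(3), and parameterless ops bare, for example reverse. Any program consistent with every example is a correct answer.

caesar(3) | swapcase | reverse | swapcase | drop(1) | reverse

Check, running the answer program on each example:
  "ayzpvmef" -> "dbcsyphi" -> "DBCSYPHI" -> "IHPYSCBD" -> "ihpyscbd" -> "hpyscbd" -> "dbcsyph"
  "nfmkq" -> "qipnt" -> "QIPNT" -> "TNPIQ" -> "tnpiq" -> "npiq" -> "qipn"
  "fqghfnfw" -> "itjkiqiz" -> "ITJKIQIZ" -> "ZIQIKJTI" -> "ziqikjti" -> "iqikjti" -> "itjkiqi"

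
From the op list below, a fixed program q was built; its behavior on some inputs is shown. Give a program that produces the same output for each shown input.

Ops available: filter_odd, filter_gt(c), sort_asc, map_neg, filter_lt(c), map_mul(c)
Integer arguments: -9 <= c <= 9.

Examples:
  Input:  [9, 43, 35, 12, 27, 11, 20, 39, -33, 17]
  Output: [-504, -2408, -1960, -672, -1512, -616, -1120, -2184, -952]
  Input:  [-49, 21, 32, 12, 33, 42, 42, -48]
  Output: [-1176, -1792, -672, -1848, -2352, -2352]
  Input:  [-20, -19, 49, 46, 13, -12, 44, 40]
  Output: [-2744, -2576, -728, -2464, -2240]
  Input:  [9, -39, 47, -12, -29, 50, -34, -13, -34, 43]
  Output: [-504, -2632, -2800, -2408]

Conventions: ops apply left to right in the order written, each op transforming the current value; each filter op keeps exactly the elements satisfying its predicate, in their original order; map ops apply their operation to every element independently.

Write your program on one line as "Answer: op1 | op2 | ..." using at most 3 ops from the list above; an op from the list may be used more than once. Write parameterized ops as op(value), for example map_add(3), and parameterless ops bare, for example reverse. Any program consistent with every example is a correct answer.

map_mul(7) | map_mul(-8) | filter_lt(2)

Check, running the answer program on each example:
  [9, 43, 35, 12, 27, 11, 20, 39, -33, 17] -> [63, 301, 245, 84, 189, 77, 140, 273, -231, 119] -> [-504, -2408, -1960, -672, -1512, -616, -1120, -2184, 1848, -952] -> [-504, -2408, -1960, -672, -1512, -616, -1120, -2184, -952]
  [-49, 21, 32, 12, 33, 42, 42, -48] -> [-343, 147, 224, 84, 231, 294, 294, -336] -> [2744, -1176, -1792, -672, -1848, -2352, -2352, 2688] -> [-1176, -1792, -672, -1848, -2352, -2352]
  [-20, -19, 49, 46, 13, -12, 44, 40] -> [-140, -133, 343, 322, 91, -84, 308, 280] -> [1120, 1064, -2744, -2576, -728, 672, -2464, -2240] -> [-2744, -2576, -728, -2464, -2240]
  [9, -39, 47, -12, -29, 50, -34, -13, -34, 43] -> [63, -273, 329, -84, -203, 350, -238, -91, -238, 301] -> [-504, 2184, -2632, 672, 1624, -2800, 1904, 728, 1904, -2408] -> [-504, -2632, -2800, -2408]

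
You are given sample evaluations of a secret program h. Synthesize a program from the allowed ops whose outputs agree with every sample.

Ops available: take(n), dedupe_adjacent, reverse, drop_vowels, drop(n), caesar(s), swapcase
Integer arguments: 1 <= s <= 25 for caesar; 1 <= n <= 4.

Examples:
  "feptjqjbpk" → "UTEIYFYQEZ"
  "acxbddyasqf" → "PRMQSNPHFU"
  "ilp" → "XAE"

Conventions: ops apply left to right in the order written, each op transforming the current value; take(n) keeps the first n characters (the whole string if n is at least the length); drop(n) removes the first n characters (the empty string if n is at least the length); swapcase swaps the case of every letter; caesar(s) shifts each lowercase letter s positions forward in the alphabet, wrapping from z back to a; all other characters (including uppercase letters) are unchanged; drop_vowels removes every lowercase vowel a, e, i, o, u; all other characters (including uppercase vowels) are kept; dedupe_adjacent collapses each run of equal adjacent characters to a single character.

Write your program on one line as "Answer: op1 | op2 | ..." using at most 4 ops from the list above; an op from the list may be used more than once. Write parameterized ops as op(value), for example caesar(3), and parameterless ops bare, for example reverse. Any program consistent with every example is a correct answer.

caesar(1) | dedupe_adjacent | caesar(14) | swapcase

Check, running the answer program on each example:
  "feptjqjbpk" -> "gfqukrkcql" -> "gfqukrkcql" -> "uteiyfyqez" -> "UTEIYFYQEZ"
  "acxbddyasqf" -> "bdyceezbtrg" -> "bdycezbtrg" -> "prmqsnphfu" -> "PRMQSNPHFU"
  "ilp" -> "jmq" -> "jmq" -> "xae" -> "XAE"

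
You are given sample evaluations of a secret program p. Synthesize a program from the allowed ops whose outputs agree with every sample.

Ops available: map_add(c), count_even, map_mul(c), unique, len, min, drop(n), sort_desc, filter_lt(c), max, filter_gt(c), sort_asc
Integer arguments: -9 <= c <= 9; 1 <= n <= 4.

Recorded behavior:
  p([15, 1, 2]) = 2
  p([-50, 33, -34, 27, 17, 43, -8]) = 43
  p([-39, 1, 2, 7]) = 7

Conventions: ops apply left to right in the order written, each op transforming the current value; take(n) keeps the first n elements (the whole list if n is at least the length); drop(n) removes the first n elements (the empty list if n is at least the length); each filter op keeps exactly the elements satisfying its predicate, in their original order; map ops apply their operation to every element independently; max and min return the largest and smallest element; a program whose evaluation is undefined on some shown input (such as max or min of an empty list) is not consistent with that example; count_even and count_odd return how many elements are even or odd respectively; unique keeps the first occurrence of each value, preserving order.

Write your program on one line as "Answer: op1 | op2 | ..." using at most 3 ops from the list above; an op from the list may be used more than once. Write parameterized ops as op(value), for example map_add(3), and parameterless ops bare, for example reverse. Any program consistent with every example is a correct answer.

drop(1) | max

Check, running the answer program on each example:
  [15, 1, 2] -> [1, 2] -> 2
  [-50, 33, -34, 27, 17, 43, -8] -> [33, -34, 27, 17, 43, -8] -> 43
  [-39, 1, 2, 7] -> [1, 2, 7] -> 7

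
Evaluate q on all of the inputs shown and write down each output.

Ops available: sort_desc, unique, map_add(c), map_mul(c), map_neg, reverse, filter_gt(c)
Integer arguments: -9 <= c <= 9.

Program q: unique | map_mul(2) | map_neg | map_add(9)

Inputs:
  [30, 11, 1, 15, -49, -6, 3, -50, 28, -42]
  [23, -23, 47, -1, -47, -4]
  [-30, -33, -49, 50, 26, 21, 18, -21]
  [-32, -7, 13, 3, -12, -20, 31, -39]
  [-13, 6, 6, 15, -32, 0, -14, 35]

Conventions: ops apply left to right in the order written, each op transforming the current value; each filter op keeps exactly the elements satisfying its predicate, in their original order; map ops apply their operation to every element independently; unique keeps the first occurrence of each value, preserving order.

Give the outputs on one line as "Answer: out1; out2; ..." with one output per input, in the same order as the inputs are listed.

[-51, -13, 7, -21, 107, 21, 3, 109, -47, 93]; [-37, 55, -85, 11, 103, 17]; [69, 75, 107, -91, -43, -33, -27, 51]; [73, 23, -17, 3, 33, 49, -53, 87]; [35, -3, -21, 73, 9, 37, -61]

Execution, op by op:
  [30, 11, 1, 15, -49, -6, 3, -50, 28, -42] -> [30, 11, 1, 15, -49, -6, 3, -50, 28, -42] -> [60, 22, 2, 30, -98, -12, 6, -100, 56, -84] -> [-60, -22, -2, -30, 98, 12, -6, 100, -56, 84] -> [-51, -13, 7, -21, 107, 21, 3, 109, -47, 93]
  [23, -23, 47, -1, -47, -4] -> [23, -23, 47, -1, -47, -4] -> [46, -46, 94, -2, -94, -8] -> [-46, 46, -94, 2, 94, 8] -> [-37, 55, -85, 11, 103, 17]
  [-30, -33, -49, 50, 26, 21, 18, -21] -> [-30, -33, -49, 50, 26, 21, 18, -21] -> [-60, -66, -98, 100, 52, 42, 36, -42] -> [60, 66, 98, -100, -52, -42, -36, 42] -> [69, 75, 107, -91, -43, -33, -27, 51]
  [-32, -7, 13, 3, -12, -20, 31, -39] -> [-32, -7, 13, 3, -12, -20, 31, -39] -> [-64, -14, 26, 6, -24, -40, 62, -78] -> [64, 14, -26, -6, 24, 40, -62, 78] -> [73, 23, -17, 3, 33, 49, -53, 87]
  [-13, 6, 6, 15, -32, 0, -14, 35] -> [-13, 6, 15, -32, 0, -14, 35] -> [-26, 12, 30, -64, 0, -28, 70] -> [26, -12, -30, 64, 0, 28, -70] -> [35, -3, -21, 73, 9, 37, -61]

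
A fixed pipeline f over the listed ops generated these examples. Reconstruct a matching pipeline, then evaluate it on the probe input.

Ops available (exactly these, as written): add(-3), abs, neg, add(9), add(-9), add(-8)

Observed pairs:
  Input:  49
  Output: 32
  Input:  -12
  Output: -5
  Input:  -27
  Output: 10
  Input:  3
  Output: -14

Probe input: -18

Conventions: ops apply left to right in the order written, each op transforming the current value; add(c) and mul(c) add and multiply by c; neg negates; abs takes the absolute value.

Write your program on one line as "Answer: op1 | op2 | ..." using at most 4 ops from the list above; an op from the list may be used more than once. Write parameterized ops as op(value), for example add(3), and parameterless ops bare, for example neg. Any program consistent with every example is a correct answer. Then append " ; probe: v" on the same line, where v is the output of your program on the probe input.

abs | add(-8) | add(-9) ; probe: 1

Check, running the answer program on each example:
  49 -> 49 -> 41 -> 32
  -12 -> 12 -> 4 -> -5
  -27 -> 27 -> 19 -> 10
  3 -> 3 -> -5 -> -14
  probe: -18 -> 18 -> 10 -> 1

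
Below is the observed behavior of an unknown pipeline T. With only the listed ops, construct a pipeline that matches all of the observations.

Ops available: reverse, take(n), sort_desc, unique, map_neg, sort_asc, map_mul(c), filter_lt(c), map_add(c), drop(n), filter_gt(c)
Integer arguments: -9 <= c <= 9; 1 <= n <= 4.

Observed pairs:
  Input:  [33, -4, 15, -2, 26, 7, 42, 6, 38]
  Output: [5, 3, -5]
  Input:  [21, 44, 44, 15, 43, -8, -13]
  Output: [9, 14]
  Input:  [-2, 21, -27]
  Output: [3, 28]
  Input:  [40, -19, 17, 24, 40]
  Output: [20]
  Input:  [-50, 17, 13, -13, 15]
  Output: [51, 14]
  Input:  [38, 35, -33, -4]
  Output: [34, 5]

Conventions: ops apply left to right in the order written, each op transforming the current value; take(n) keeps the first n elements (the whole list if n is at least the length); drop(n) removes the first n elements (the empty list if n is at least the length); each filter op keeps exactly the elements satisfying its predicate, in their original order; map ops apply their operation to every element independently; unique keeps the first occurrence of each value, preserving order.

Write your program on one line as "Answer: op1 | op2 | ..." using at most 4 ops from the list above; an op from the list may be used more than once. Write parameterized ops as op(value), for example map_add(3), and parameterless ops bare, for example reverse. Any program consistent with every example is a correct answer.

map_add(-1) | map_neg | filter_gt(-6)

Check, running the answer program on each example:
  [33, -4, 15, -2, 26, 7, 42, 6, 38] -> [32, -5, 14, -3, 25, 6, 41, 5, 37] -> [-32, 5, -14, 3, -25, -6, -41, -5, -37] -> [5, 3, -5]
  [21, 44, 44, 15, 43, -8, -13] -> [20, 43, 43, 14, 42, -9, -14] -> [-20, -43, -43, -14, -42, 9, 14] -> [9, 14]
  [-2, 21, -27] -> [-3, 20, -28] -> [3, -20, 28] -> [3, 28]
  [40, -19, 17, 24, 40] -> [39, -20, 16, 23, 39] -> [-39, 20, -16, -23, -39] -> [20]
  [-50, 17, 13, -13, 15] -> [-51, 16, 12, -14, 14] -> [51, -16, -12, 14, -14] -> [51, 14]
  [38, 35, -33, -4] -> [37, 34, -34, -5] -> [-37, -34, 34, 5] -> [34, 5]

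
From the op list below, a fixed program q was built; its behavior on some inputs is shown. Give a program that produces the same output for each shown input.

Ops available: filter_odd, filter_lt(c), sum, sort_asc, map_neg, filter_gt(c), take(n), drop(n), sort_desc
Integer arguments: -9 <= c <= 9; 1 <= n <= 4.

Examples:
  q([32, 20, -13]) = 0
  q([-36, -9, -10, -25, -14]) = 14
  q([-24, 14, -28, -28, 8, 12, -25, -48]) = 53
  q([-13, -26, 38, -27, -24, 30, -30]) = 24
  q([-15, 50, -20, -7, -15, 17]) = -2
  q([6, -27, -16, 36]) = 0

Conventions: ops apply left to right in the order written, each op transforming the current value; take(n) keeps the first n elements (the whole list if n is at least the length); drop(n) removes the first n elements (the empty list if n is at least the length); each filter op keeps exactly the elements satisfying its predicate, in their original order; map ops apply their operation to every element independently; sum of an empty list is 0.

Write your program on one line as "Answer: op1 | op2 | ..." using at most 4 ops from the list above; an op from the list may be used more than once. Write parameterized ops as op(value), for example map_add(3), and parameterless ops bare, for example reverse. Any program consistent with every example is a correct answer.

drop(4) | map_neg | sum

Check, running the answer program on each example:
  [32, 20, -13] -> [] -> [] -> 0
  [-36, -9, -10, -25, -14] -> [-14] -> [14] -> 14
  [-24, 14, -28, -28, 8, 12, -25, -48] -> [8, 12, -25, -48] -> [-8, -12, 25, 48] -> 53
  [-13, -26, 38, -27, -24, 30, -30] -> [-24, 30, -30] -> [24, -30, 30] -> 24
  [-15, 50, -20, -7, -15, 17] -> [-15, 17] -> [15, -17] -> -2
  [6, -27, -16, 36] -> [] -> [] -> 0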